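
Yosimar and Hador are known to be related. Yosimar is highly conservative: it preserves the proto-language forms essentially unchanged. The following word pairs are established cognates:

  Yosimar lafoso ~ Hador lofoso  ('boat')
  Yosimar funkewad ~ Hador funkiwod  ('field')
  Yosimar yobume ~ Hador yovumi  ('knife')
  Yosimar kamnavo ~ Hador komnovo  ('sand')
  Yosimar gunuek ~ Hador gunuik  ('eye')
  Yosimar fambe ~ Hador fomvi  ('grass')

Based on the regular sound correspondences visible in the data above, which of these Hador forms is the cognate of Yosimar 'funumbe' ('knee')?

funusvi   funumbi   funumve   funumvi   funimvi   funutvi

funumvi

fambe ~ fomvi — Yosimar b corresponds to Hador v after a consonant, before a front vowel.
yobume ~ yovumi, fambe ~ fomvi — Yosimar e corresponds to Hador i word-finally.
Applying these to Yosimar 'funumbe':
  funumbe → funumve   (b→v after a consonant, before a front vowel)
  funumve → funumvi   (e→i word-finally)
So the Hador cognate is 'funumvi'.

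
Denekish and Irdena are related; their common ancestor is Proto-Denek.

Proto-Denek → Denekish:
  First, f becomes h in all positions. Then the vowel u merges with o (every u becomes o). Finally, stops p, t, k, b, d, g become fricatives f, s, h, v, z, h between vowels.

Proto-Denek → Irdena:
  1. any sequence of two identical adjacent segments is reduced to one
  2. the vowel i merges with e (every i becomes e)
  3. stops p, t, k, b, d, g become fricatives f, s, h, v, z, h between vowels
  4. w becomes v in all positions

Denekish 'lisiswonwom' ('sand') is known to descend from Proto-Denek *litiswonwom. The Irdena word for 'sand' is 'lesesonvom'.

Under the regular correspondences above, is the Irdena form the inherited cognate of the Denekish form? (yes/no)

no

Derive the expected Irdena reflex of *litiswonwom:
Irdena: *litiswonwom
  litiswonwom (rule 1 does not apply)
  litiswonwom → leteswonwom   [vowel merger]
  leteswonwom → leseswonwom   [intervocalic lenition]
  leseswonwom → lesesvonvom   [unconditioned shift]
  giving Irdena lesesvonvom.
The regular Irdena reflex would be 'lesesvonvom', but the attested form is 'lesesonvom'. The correspondence is irregular, so they are not cognates (the Irdena form has a different source).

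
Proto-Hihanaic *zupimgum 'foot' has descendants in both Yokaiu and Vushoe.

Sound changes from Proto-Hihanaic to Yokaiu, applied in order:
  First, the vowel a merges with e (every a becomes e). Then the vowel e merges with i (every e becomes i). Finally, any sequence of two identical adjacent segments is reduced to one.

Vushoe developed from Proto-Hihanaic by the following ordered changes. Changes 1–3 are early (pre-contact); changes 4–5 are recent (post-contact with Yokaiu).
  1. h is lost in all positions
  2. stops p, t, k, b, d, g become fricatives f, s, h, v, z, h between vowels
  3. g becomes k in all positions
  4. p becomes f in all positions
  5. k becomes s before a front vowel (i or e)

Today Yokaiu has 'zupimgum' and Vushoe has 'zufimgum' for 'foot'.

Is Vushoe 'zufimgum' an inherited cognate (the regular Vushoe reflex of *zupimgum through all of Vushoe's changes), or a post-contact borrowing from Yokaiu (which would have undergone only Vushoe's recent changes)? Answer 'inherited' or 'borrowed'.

If inherited, *zupimgum would pass through all of Vushoe's changes:
Vushoe: *zupimgum
  zupimgum (rule 1 does not apply)
  zupimgum → zufimgum   [intervocalic lenition]
  zufimgum → zufimkum   [unconditioned shift]
  zufimkum (rule 4 does not apply)
  zufimkum (rule 5 does not apply)
  giving Vushoe zufimkum.
If borrowed from Yokaiu 'zupimgum' after the early changes, it would undergo only the recent ones:
  rule 4 (unconditioned shift): zupimgum → zufimgum
  rule 5 (palatalisation): no change (zufimgum)
  ⇒ as a loan: zufimgum
Vushoe 'zufimgum' matches the loan outcome 'zufimgum', not the inherited 'zufimkum' — it skipped the early Vushoe changes, so it was borrowed from Yokaiu.

borrowed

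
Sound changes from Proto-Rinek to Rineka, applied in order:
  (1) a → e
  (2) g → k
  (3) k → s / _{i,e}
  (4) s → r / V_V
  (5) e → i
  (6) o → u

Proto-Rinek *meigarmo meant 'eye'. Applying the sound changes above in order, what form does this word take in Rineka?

Rineka: *meigarmo
  meigarmo → meigermo   [vowel merger]
  meigermo → meikermo   [unconditioned shift]
  meikermo → meisermo   [palatalisation]
  meisermo → meirermo   [rhotacism]
  meirermo → miirirmo   [vowel merger]
  miirirmo → miirirmu   [vowel merger]
  giving Rineka miirirmu.

miirirmu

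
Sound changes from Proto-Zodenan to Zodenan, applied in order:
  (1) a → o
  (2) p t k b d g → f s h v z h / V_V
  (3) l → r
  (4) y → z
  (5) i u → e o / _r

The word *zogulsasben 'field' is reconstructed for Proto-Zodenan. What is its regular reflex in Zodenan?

zohorsosben

Zodenan: *zogulsasben > zogulsosben > zohulsosben > zohursosben > zohorsosben  (by vowel merger, intervocalic lenition, unconditioned shift, pre-rhotic lowering)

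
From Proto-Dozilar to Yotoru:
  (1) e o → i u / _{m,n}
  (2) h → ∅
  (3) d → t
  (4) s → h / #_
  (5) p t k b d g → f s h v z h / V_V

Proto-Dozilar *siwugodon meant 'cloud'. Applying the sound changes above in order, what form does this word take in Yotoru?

Yotoru: *siwugodon > siwugodun > siwugotun > hiwugotun > hiwuhosun  (by pre-nasal raising, unconditioned shift, debuccalisation, intervocalic lenition)

hiwuhosun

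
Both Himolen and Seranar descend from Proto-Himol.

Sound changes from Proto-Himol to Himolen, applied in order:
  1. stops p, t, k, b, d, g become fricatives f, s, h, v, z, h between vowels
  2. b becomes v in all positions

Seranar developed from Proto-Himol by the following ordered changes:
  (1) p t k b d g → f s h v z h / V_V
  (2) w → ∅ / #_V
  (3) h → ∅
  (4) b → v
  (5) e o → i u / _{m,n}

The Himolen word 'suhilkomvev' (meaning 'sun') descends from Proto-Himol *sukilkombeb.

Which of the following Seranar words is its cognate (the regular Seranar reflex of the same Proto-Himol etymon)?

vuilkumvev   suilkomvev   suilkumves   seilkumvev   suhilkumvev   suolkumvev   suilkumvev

suilkumvev

Seranar: *sukilkombeb > suhilkombeb > suilkombeb > suilkomvev > suilkumvev  (by intervocalic lenition, h-loss, unconditioned shift, pre-nasal raising)
Only 'suilkumvev' matches the regular Seranar development of *sukilkombeb.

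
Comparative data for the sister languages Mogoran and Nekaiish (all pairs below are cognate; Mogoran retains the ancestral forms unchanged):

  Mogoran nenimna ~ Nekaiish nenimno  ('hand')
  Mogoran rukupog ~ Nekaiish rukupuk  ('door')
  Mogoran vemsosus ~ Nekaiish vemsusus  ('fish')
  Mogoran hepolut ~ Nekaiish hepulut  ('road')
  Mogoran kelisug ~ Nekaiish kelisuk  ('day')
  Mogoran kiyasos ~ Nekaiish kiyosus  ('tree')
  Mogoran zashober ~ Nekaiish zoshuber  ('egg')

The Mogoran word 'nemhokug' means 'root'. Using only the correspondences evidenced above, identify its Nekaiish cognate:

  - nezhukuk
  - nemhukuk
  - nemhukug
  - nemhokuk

rukupog ~ rukupuk, vemsosus ~ vemsusus — Mogoran o corresponds to Nekaiish u after a consonant, before a consonant other than r, m, n, p, b, f, v.
rukupog ~ rukupuk, kelisug ~ kelisuk — Mogoran g corresponds to Nekaiish k word-finally.
Applying these to Mogoran 'nemhokug':
  nemhokug → nemhukug   (o→u after a consonant, before a consonant other than r, m, n, p, b, f, v)
  nemhukug → nemhukuk   (g→k word-finally)
So the Nekaiish cognate is 'nemhukuk'.

nemhukuk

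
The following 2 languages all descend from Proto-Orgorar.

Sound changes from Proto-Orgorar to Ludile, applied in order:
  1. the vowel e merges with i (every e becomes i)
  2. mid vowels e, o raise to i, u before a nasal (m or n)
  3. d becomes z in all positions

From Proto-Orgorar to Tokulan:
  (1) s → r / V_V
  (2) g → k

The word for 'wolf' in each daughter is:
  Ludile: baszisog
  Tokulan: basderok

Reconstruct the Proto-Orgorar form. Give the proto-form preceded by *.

Position 8: Ludile has g, Tokulan has k. Ludile preserves g here (none of its changes turn any other segment into g), so the proto-segment is *g.
Position 4: Ludile has z, Tokulan has d. Tokulan preserves d here (none of its changes turn any other segment into d), so the proto-segment is *d.
Position 6: Ludile has s, Tokulan has r. Ludile preserves s here (none of its changes turn any other segment into s), so the proto-segment is *s.
Continuing position by position gives *basdesog; check it forward:
Ludile: start from *basdesog.
  rule 1 (vowel merger): basdesog → basdisog
  rule 2: no change — basdisog
  rule 3 (unconditioned shift): basdisog → baszisog
  ⇒ Ludile baszisog
Tokulan: *basdesog
  basdesog → basderog   [rhotacism]
  basderog → basderok   [unconditioned shift]
  giving Tokulan basderok.
*basdesog is the unique common source.

*basdesog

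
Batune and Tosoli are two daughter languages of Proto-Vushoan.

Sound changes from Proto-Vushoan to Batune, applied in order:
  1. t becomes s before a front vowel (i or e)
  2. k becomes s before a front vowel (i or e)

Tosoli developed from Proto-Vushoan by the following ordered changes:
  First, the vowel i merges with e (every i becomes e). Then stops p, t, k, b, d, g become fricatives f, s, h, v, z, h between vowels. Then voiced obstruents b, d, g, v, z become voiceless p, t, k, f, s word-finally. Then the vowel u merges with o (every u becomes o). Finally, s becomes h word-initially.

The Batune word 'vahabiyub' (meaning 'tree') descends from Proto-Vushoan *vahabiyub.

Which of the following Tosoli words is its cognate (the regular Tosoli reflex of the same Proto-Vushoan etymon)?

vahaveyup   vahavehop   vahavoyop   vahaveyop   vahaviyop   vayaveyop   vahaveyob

Tosoli: start from *vahabiyub.
  rule 1 (vowel merger): vahabiyub → vahabeyub
  rule 2 (intervocalic lenition): vahabeyub → vahaveyub
  rule 3 (final devoicing): vahaveyub → vahaveyup
  rule 4 (vowel merger): vahaveyup → vahaveyop
  rule 5: no change — vahaveyop
  ⇒ Tosoli vahaveyop
Among the options, 'vahaveyop' alone shows every Tosoli change applied in order.

vahaveyop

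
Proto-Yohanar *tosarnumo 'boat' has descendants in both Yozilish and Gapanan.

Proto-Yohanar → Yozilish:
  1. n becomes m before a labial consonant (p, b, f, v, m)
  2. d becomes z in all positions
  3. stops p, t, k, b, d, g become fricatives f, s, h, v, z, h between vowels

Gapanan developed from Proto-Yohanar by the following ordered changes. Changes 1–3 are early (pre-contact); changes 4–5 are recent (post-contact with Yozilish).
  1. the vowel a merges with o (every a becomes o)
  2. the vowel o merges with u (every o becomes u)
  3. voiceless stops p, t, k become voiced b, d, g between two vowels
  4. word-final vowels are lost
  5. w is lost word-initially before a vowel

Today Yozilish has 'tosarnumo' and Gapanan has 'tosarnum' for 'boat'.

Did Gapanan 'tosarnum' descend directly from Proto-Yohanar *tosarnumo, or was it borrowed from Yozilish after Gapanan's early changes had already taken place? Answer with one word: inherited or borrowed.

If inherited, *tosarnumo would pass through all of Gapanan's changes:
Gapanan: *tosarnumo > tosornumo > tusurnumu > tusurnum  (by vowel merger, vowel merger, apocope)
If borrowed from Yozilish 'tosarnumo' after the early changes, it would undergo only the recent ones:
  rule 4 (apocope): tosarnumo → tosarnum
  rule 5 (glide loss): no change (tosarnum)
  ⇒ as a loan: tosarnum
Gapanan 'tosarnum' matches the loan outcome 'tosarnum', not the inherited 'tusurnum' — it skipped the early Gapanan changes, so it was borrowed from Yozilish.

borrowed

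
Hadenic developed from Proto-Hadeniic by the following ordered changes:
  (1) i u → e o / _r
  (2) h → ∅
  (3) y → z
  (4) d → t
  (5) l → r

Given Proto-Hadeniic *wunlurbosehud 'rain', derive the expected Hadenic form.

Hadenic: *wunlurbosehud > wunlorbosehud > wunlorboseud > wunlorboseut > wunrorboseut  (by pre-rhotic lowering, h-loss, unconditioned shift, unconditioned shift)

wunrorboseut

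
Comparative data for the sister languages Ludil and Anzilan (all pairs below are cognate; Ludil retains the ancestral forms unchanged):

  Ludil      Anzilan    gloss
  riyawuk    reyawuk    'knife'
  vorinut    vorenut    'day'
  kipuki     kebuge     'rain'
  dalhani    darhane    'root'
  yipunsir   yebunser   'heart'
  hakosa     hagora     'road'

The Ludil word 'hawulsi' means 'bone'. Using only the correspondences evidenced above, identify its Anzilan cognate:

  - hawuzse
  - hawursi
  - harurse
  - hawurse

hawurse

dalhani ~ darhane — Ludil l corresponds to Anzilan r after a vowel, before a consonant other than r, m, n, p, b, f, v.
kipuki ~ kebuge, dalhani ~ darhane — Ludil i corresponds to Anzilan e word-finally.
Applying these to Ludil 'hawulsi':
  hawulsi → hawursi   (l→r after a vowel, before a consonant other than r, m, n, p, b, f, v)
  hawursi → hawurse   (i→e word-finally)
So the Anzilan cognate is 'hawurse'.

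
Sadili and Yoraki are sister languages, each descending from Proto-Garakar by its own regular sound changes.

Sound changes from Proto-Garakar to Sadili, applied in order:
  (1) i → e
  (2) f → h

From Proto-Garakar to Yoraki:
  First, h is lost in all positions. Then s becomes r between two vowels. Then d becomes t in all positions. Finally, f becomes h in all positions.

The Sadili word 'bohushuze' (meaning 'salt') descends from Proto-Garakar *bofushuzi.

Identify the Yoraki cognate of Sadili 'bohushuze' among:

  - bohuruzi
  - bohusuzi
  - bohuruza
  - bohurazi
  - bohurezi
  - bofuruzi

bohuruzi

Yoraki: start from *bofushuzi.
  rule 1 (h-loss): bofushuzi → bofusuzi
  rule 2 (rhotacism): bofusuzi → bofuruzi
  rule 3: no change — bofuruzi
  rule 4 (unconditioned shift): bofuruzi → bohuruzi
  ⇒ Yoraki bohuruzi
Only 'bohuruzi' matches the regular Yoraki development of *bofushuzi.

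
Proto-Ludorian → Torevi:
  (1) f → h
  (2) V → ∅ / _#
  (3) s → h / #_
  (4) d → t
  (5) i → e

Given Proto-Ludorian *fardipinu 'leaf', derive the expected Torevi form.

Torevi: *fardipinu
  fardipinu → hardipinu   [unconditioned shift]
  hardipinu → hardipin   [apocope]
  hardipin (rule 3 does not apply)
  hardipin → hartipin   [unconditioned shift]
  hartipin → hartepen   [vowel merger]
  giving Torevi hartepen.

hartepen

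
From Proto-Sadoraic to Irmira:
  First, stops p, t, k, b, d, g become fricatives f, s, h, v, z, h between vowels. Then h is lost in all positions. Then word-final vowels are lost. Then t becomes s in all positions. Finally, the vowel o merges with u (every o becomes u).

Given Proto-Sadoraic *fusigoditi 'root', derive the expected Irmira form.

fusiuzis

Irmira: start from *fusigoditi.
  rule 1 (intervocalic lenition): fusigoditi → fusihozisi
  rule 2 (h-loss): fusihozisi → fusiozisi
  rule 3 (apocope): fusiozisi → fusiozis
  rule 4: no change — fusiozis
  rule 5 (vowel merger): fusiozis → fusiuzis
  ⇒ Irmira fusiuzis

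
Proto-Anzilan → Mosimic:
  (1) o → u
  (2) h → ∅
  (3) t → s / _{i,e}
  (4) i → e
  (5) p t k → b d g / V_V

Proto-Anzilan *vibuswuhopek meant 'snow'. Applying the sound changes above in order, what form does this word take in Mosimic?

vebuswuubek

Mosimic: start from *vibuswuhopek.
  rule 1 (vowel merger): vibuswuhopek → vibuswuhupek
  rule 2 (h-loss): vibuswuhupek → vibuswuupek
  rule 3: no change — vibuswuupek
  rule 4 (vowel merger): vibuswuupek → vebuswuupek
  rule 5 (intervocalic voicing): vebuswuupek → vebuswuubek
  ⇒ Mosimic vebuswuubek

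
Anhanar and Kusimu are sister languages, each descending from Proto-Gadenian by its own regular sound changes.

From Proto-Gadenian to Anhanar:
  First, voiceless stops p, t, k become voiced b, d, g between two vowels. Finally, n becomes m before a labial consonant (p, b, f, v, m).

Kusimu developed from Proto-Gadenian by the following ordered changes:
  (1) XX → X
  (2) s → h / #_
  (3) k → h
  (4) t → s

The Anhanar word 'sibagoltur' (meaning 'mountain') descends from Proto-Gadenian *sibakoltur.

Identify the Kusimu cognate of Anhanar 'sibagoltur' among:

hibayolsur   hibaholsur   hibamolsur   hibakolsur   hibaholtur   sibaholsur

Kusimu: *sibakoltur
  sibakoltur (rule 1 does not apply)
  sibakoltur → hibakoltur   [debuccalisation]
  hibakoltur → hibaholtur   [unconditioned shift]
  hibaholtur → hibaholsur   [unconditioned shift]
  giving Kusimu hibaholsur.
Only 'hibaholsur' matches the regular Kusimu development of *sibakoltur.

hibaholsur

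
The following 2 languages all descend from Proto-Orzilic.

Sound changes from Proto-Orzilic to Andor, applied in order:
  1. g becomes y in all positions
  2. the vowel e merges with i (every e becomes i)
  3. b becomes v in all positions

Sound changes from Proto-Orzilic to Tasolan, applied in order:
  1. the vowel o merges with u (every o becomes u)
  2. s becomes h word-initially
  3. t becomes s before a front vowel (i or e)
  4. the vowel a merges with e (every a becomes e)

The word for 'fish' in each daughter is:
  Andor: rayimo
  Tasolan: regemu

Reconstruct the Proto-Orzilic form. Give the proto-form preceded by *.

*ragemo

Position 4: Andor has i, Tasolan has e. Taking the neighbouring segments as reconstructed: Andor i could go back to *e or *i; Tasolan e could go back to *a or *e — the one source consistent with every daughter is *e.
Position 2: Andor has a, Tasolan has e. Andor preserves a here (none of its changes turn any other segment into a), so the proto-segment is *a.
Position 6: Andor has o, Tasolan has u. Andor preserves o here (none of its changes turn any other segment into o), so the proto-segment is *o.
Verify the candidate proto-form against each daughter:
Andor: *ragemo > rayemo > rayimo  (by unconditioned shift, vowel merger)
Tasolan: *ragemo > ragemu > regemu  (by vowel merger, vowel merger)
*ragemo is the unique common source.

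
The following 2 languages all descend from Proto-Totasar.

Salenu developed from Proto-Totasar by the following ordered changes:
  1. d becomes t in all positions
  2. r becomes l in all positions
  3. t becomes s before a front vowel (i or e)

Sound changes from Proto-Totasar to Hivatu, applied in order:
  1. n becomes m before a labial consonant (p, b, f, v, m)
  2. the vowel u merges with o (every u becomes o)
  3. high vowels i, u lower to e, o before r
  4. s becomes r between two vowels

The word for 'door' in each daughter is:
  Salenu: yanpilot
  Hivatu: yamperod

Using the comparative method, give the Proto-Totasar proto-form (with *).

Position 3: Salenu has n, Hivatu has m. Salenu preserves n here (none of its changes turn any other segment into n), so the proto-segment is *n.
Position 6: Salenu has l, Hivatu has r. Taking the neighbouring segments as reconstructed: Salenu l could go back to *l or *r; Hivatu r can only go back to *r — the one source consistent with every daughter is *r.
Position 5: Salenu has i, Hivatu has e. Salenu preserves i here (none of its changes turn any other segment into i), so the proto-segment is *i.
Continuing position by position gives *yanpirod; check it forward:
Salenu: *yanpirod
  yanpirod → yanpirot   [unconditioned shift]
  yanpirot → yanpilot   [unconditioned shift]
  yanpilot (rule 3 does not apply)
  giving Salenu yanpilot.
Hivatu: *yanpirod > yampirod > yamperod  (by nasal place assimilation, pre-rhotic lowering)
*yanpirod is the unique common source.

*yanpirod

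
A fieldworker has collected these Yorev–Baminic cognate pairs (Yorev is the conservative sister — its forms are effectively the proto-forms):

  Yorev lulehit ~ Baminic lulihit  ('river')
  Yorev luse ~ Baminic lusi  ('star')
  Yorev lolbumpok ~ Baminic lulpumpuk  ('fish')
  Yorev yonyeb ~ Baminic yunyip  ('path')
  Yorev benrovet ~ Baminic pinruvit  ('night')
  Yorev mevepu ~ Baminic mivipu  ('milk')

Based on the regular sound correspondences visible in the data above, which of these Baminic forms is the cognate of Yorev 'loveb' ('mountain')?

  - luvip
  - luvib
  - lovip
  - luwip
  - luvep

luvip

benrovet ~ pinruvit — Yorev o corresponds to Baminic u after a consonant, before a labial obstruent.
yonyeb ~ yunyip — Yorev e corresponds to Baminic i after a consonant, before a labial obstruent.
yonyeb ~ yunyip — Yorev b corresponds to Baminic p word-finally.
Applying these to Yorev 'loveb':
  loveb → luveb   (o→u after a consonant, before a labial obstruent)
  luveb → luvib   (e→i after a consonant, before a labial obstruent)
  luvib → luvip   (b→p word-finally)
So the Baminic cognate is 'luvip'.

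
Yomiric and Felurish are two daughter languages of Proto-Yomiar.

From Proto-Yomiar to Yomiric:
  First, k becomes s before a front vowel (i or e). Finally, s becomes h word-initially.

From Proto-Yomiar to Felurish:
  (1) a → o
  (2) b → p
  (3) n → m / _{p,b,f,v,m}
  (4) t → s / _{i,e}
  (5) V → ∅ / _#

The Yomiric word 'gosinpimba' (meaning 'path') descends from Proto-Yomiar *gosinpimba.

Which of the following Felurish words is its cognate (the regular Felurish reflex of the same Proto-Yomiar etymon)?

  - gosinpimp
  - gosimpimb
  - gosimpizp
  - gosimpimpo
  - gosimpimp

Felurish: *gosinpimba
  gosinpimba → gosinpimbo   [vowel merger]
  gosinpimbo → gosinpimpo   [unconditioned shift]
  gosinpimpo → gosimpimpo   [nasal place assimilation]
  gosimpimpo (rule 4 does not apply)
  gosimpimpo → gosimpimp   [apocope]
  giving Felurish gosimpimp.
Only 'gosimpimp' matches the regular Felurish development of *gosinpimba.

gosimpimp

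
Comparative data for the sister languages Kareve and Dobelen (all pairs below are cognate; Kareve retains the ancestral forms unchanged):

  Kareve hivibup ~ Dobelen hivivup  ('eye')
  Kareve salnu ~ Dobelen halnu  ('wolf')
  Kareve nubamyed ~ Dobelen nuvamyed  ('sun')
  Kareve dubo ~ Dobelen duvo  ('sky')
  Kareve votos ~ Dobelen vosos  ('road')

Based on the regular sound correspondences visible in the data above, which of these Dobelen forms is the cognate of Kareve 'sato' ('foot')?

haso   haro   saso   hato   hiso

salnu ~ halnu — Kareve s corresponds to Dobelen h word-initially before a back vowel.
votos ~ vosos — Kareve t corresponds to Dobelen s between vowels (before a back vowel).
Applying these to Kareve 'sato':
  sato → hato   (s→h word-initially before a back vowel)
  hato → haso   (t→s between vowels (before a back vowel))
So the Dobelen cognate is 'haso'.

haso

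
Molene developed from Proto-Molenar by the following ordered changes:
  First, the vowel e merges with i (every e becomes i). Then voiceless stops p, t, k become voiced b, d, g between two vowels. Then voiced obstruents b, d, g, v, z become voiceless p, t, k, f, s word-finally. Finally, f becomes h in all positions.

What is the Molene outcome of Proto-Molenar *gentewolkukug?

gintiwolkuguk

Molene: start from *gentewolkukug.
  rule 1 (vowel merger): gentewolkukug → gintiwolkukug
  rule 2 (intervocalic voicing): gintiwolkukug → gintiwolkugug
  rule 3 (final devoicing): gintiwolkugug → gintiwolkuguk
  rule 4: no change — gintiwolkuguk
  ⇒ Molene gintiwolkuguk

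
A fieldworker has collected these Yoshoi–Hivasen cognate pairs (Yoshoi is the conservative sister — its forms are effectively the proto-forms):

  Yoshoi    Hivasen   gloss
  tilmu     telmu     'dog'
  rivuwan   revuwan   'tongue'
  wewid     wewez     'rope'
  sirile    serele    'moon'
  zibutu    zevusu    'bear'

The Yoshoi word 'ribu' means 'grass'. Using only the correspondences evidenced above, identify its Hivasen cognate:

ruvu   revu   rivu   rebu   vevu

zibutu ~ zevusu — Yoshoi i corresponds to Hivasen e after a consonant, before a labial obstruent.
zibutu ~ zevusu — Yoshoi b corresponds to Hivasen v between vowels (before a back vowel).
Applying these to Yoshoi 'ribu':
  ribu → rebu   (i→e after a consonant, before a labial obstruent)
  rebu → revu   (b→v between vowels (before a back vowel))
So the Hivasen cognate is 'revu'.

revu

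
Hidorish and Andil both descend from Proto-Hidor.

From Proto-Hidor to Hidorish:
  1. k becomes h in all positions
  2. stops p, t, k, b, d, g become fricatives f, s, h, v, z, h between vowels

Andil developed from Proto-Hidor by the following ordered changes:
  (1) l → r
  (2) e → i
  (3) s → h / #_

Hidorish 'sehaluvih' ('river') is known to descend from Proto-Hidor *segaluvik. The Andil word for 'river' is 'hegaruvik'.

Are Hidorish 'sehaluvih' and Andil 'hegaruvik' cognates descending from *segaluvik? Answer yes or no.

Derive the expected Andil reflex of *segaluvik:
Andil: start from *segaluvik.
  rule 1 (unconditioned shift): segaluvik → segaruvik
  rule 2 (vowel merger): segaruvik → sigaruvik
  rule 3 (debuccalisation): sigaruvik → higaruvik
  ⇒ Andil higaruvik
The regular Andil reflex would be 'higaruvik', but the attested form is 'hegaruvik'. The correspondence is irregular, so they are not cognates (the Andil form has a different source).

no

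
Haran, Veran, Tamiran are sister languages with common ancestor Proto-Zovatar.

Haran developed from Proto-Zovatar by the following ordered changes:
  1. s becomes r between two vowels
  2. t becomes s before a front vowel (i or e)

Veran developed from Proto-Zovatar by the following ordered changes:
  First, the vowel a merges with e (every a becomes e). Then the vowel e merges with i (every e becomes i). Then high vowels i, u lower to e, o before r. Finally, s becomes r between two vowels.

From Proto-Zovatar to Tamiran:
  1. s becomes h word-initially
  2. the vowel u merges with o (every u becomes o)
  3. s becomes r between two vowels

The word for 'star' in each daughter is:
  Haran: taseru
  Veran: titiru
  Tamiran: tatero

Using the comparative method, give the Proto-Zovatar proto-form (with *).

Position 6: Haran has u, Veran has u, Tamiran has o. Haran preserves u here (none of its changes turn any other segment into u), so the proto-segment is *u.
Position 3: Haran has s, Veran has t, Tamiran has t. Veran preserves t here (none of its changes turn any other segment into t), so the proto-segment is *t.
Position 2: Haran has a, Veran has i, Tamiran has a. Haran preserves a here (none of its changes turn any other segment into a), so the proto-segment is *a.
Verify the candidate proto-form against each daughter:
Haran: *tatesu
  tatesu → tateru   [rhotacism]
  tateru → taseru   [palatalisation]
  giving Haran taseru.
Veran: *tatesu
  tatesu → tetesu   [vowel merger]
  tetesu → titisu   [vowel merger]
  titisu (rule 3 does not apply)
  titisu → titiru   [rhotacism]
  giving Veran titiru.
Tamiran: *tatesu
  tatesu (rule 1 does not apply)
  tatesu → tateso   [vowel merger]
  tateso → tatero   [rhotacism]
  giving Tamiran tatero.
No other proto-form is consistent with every reflex, so the reconstruction is *tatesu.

*tatesu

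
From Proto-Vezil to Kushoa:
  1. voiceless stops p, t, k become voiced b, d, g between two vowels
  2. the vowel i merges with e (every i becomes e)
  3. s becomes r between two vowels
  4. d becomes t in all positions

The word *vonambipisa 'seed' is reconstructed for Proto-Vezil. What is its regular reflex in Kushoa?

vonambebera

Kushoa: *vonambipisa > vonambibisa > vonambebesa > vonambebera  (by intervocalic voicing, vowel merger, rhotacism)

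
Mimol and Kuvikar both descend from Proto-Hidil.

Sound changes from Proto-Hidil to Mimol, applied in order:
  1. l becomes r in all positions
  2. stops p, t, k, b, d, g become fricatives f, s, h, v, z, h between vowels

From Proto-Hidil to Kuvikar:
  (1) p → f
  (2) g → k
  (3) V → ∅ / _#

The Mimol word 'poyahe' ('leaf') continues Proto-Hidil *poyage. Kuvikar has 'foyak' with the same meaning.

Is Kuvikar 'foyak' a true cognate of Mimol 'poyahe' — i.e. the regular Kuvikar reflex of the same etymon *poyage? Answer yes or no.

Derive the expected Kuvikar reflex of *poyage:
Kuvikar: *poyage
  poyage → foyage   [unconditioned shift]
  foyage → foyake   [unconditioned shift]
  foyake → foyak   [apocope]
  giving Kuvikar foyak.
Kuvikar 'foyak' matches the regular reflex exactly, so the pair is cognate.

yes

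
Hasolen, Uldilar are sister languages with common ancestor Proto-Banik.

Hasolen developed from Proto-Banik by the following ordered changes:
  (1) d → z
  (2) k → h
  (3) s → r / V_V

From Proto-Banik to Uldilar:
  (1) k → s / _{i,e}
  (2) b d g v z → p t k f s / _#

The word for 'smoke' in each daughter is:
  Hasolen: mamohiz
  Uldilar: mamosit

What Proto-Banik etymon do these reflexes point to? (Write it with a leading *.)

Position 5: Hasolen has h, Uldilar has s. Taking the neighbouring segments as reconstructed: Hasolen h could go back to *k or *h; Uldilar s could go back to *k or *s — the one source consistent with every daughter is *k.
Position 7: Hasolen has z, Uldilar has t. Taking the neighbouring segments as reconstructed: Hasolen z could go back to *d or *z; Uldilar t could go back to *t or *d — the one source consistent with every daughter is *d.
Verify the candidate proto-form against each daughter:
Hasolen: start from *mamokid.
  rule 1 (unconditioned shift): mamokid → mamokiz
  rule 2 (unconditioned shift): mamokiz → mamohiz
  rule 3: no change — mamohiz
  ⇒ Hasolen mamohiz
Uldilar: *mamokid
  mamokid → mamosid   [palatalisation]
  mamosid → mamosit   [final devoicing]
  giving Uldilar mamosit.
No other proto-form is consistent with every reflex, so the reconstruction is *mamokid.

*mamokid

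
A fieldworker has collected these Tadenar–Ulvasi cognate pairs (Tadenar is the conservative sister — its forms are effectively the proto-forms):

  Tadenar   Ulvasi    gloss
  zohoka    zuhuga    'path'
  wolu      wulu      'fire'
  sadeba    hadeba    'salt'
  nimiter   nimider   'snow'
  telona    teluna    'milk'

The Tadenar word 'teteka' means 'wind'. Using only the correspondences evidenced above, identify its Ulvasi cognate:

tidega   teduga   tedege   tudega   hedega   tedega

tedega

nimiter ~ nimider — Tadenar t corresponds to Ulvasi d between vowels (before a front vowel).
zohoka ~ zuhuga — Tadenar k corresponds to Ulvasi g between vowels (before a back vowel).
Applying these to Tadenar 'teteka':
  teteka → tedeka   (t→d between vowels (before a front vowel))
  tedeka → tedega   (k→g between vowels (before a back vowel))
So the Ulvasi cognate is 'tedega'.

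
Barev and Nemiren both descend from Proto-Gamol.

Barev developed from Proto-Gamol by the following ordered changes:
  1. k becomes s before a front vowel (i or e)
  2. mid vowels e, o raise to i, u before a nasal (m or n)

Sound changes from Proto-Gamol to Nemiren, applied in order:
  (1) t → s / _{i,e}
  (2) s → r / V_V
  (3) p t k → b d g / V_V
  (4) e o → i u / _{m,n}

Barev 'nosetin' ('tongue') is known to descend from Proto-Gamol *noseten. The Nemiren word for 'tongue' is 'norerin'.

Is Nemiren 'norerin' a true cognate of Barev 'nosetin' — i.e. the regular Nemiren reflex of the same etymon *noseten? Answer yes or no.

Derive the expected Nemiren reflex of *noseten:
Nemiren: *noseten
  noseten → nosesen   [palatalisation]
  nosesen → noreren   [rhotacism]
  noreren (rule 3 does not apply)
  noreren → norerin   [pre-nasal raising]
  giving Nemiren norerin.
Nemiren 'norerin' matches the regular reflex exactly, so the pair is cognate.

yes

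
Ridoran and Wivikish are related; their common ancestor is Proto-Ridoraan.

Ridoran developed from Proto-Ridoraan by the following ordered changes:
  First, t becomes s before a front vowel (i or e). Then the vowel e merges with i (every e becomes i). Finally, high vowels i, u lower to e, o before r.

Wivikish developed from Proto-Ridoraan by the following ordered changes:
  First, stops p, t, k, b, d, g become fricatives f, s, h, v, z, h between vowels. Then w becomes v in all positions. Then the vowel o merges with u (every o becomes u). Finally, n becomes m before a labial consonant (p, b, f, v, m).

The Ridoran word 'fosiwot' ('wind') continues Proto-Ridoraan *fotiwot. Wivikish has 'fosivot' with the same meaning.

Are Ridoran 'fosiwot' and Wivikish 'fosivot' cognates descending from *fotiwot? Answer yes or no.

no

Derive the expected Wivikish reflex of *fotiwot:
Wivikish: *fotiwot
  fotiwot → fosiwot   [intervocalic lenition]
  fosiwot → fosivot   [unconditioned shift]
  fosivot → fusivut   [vowel merger]
  fusivut (rule 4 does not apply)
  giving Wivikish fusivut.
The regular Wivikish reflex would be 'fusivut', but the attested form is 'fosivot'. The correspondence is irregular, so they are not cognates (the Wivikish form has a different source).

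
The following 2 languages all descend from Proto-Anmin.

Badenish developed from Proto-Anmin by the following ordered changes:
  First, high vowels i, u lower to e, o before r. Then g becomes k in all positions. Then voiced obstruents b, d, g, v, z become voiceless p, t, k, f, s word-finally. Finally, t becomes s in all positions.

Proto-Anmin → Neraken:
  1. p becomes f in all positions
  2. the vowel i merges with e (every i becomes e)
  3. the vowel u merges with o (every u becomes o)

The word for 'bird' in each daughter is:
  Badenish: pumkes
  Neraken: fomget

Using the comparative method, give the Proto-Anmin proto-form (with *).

Position 2: Badenish has u, Neraken has o. Badenish preserves u here (none of its changes turn any other segment into u), so the proto-segment is *u.
Position 1: Badenish has p, Neraken has f. Taking the neighbouring segments as reconstructed: Badenish p can only go back to *p; Neraken f could go back to *p or *f — the one source consistent with every daughter is *p.
This points to *pumget. Verify forward in each daughter:
Badenish: start from *pumget.
  rule 1: no change — pumget
  rule 2 (unconditioned shift): pumget → pumket
  rule 3: no change — pumket
  rule 4 (unconditioned shift): pumket → pumkes
  ⇒ Badenish pumkes
Neraken: start from *pumget.
  rule 1 (unconditioned shift): pumget → fumget
  rule 2: no change — fumget
  rule 3 (vowel merger): fumget → fomget
  ⇒ Neraken fomget
*pumget is the unique common source.

*pumget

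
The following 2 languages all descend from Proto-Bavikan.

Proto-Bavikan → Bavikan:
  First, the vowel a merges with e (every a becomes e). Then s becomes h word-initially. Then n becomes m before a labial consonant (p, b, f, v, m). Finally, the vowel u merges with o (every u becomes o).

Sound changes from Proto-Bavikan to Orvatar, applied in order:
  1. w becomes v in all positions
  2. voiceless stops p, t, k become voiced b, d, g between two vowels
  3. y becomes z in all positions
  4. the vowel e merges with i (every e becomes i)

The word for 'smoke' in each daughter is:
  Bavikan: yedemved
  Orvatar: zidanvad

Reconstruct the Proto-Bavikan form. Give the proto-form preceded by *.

Position 2: Bavikan has e, Orvatar has i. Taking the neighbouring segments as reconstructed: Bavikan e could go back to *a or *e; Orvatar i could go back to *e or *i — the one source consistent with every daughter is *e.
Position 7: Bavikan has e, Orvatar has a. Orvatar preserves a here (none of its changes turn any other segment into a), so the proto-segment is *a.
Verify the candidate proto-form against each daughter:
Bavikan: start from *yedanvad.
  rule 1 (vowel merger): yedanvad → yedenved
  rule 2: no change — yedenved
  rule 3 (nasal place assimilation): yedenved → yedemved
  rule 4: no change — yedemved
  ⇒ Bavikan yedemved
Orvatar: *yedanvad
  yedanvad (rule 1 does not apply)
  yedanvad (rule 2 does not apply)
  yedanvad → zedanvad   [unconditioned shift]
  zedanvad → zidanvad   [vowel merger]
  giving Orvatar zidanvad.
*yedanvad is the unique common source.

*yedanvad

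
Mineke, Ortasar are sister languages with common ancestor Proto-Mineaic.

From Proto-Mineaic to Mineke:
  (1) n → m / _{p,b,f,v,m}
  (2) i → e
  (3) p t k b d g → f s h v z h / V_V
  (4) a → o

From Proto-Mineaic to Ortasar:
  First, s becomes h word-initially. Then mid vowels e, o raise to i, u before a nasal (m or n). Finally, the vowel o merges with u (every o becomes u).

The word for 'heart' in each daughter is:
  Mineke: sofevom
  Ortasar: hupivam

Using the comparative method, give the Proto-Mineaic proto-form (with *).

Position 1: Mineke has s, Ortasar has h. Taking the neighbouring segments as reconstructed: Mineke s can only go back to *s; Ortasar h could go back to *s or *h — the one source consistent with every daughter is *s.
Position 6: Mineke has o, Ortasar has a. Ortasar preserves a here (none of its changes turn any other segment into a), so the proto-segment is *a.
Continuing position by position gives *sopivam; check it forward:
Mineke: *sopivam
  sopivam (rule 1 does not apply)
  sopivam → sopevam   [vowel merger]
  sopevam → sofevam   [intervocalic lenition]
  sofevam → sofevom   [vowel merger]
  giving Mineke sofevom.
Ortasar: *sopivam > hopivam > hupivam  (by debuccalisation, vowel merger)
No other proto-form is consistent with every reflex, so the reconstruction is *sopivam.

*sopivam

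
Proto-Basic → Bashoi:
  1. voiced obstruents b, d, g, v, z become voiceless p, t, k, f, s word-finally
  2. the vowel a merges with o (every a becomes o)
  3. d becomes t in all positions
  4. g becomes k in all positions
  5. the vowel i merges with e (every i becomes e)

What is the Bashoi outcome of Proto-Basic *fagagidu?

Bashoi: start from *fagagidu.
  rule 1: no change — fagagidu
  rule 2 (vowel merger): fagagidu → fogogidu
  rule 3 (unconditioned shift): fogogidu → fogogitu
  rule 4 (unconditioned shift): fogogitu → fokokitu
  rule 5 (vowel merger): fokokitu → fokoketu
  ⇒ Bashoi fokoketu

fokoketu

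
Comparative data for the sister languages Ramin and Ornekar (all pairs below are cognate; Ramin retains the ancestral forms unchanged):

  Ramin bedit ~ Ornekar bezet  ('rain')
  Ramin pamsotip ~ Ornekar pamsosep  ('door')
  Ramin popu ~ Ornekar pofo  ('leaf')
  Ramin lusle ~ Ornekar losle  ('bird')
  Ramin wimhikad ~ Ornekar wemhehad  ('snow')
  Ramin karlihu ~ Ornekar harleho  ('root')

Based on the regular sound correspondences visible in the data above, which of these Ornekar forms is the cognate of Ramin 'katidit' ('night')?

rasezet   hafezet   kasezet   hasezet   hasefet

karlihu ~ harleho — Ramin k corresponds to Ornekar h word-initially before a back vowel.
pamsotip ~ pamsosep — Ramin t corresponds to Ornekar s between vowels (before a front vowel).
bedit ~ bezet, wimhikad ~ wemhehad — Ramin i corresponds to Ornekar e after a consonant, before a consonant other than r, m, n, p, b, f, v.
bedit ~ bezet — Ramin d corresponds to Ornekar z between vowels (before a front vowel).
Applying these to Ramin 'katidit':
  katidit → hatidit   (k→h word-initially before a back vowel)
  hatidit → hasidit   (t→s between vowels (before a front vowel))
  hasidit → hasedit   (i→e after a consonant, before a consonant other than r, m, n, p, b, f, v)
  hasedit → hasezit   (d→z between vowels (before a front vowel))
  hasezit → hasezet   (i→e after a consonant, before a consonant other than r, m, n, p, b, f, v)
So the Ornekar cognate is 'hasezet'.

hasezet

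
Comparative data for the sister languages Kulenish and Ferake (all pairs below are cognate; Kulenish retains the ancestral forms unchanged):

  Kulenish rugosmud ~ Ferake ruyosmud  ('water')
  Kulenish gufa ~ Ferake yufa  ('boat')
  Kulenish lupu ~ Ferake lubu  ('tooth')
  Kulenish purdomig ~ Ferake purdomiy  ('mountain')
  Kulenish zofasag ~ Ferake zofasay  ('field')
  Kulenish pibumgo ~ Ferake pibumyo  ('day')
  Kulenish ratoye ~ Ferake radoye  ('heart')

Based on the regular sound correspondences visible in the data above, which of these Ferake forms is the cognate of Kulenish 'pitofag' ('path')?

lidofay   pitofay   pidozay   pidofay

ratoye ~ radoye — Kulenish t corresponds to Ferake d between vowels (before a back vowel).
purdomig ~ purdomiy, zofasag ~ zofasay — Kulenish g corresponds to Ferake y word-finally.
Applying these to Kulenish 'pitofag':
  pitofag → pidofag   (t→d between vowels (before a back vowel))
  pidofag → pidofay   (g→y word-finally)
So the Ferake cognate is 'pidofay'.

pidofay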